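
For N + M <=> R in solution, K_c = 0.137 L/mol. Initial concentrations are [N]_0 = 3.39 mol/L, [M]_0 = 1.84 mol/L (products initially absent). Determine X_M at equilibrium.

Let X = conversion of M; extent ξ = 1.84·X mol/L.
Concentrations: [N] = 3.39 − 1.84X; [M] = 1.84 − 1.84X; [R] = 1.84X.
K_c = [R] / ([N] [M]).
This equals 0.137 at X = 0.282 (the root in 0 < X < 1).

X = 0.282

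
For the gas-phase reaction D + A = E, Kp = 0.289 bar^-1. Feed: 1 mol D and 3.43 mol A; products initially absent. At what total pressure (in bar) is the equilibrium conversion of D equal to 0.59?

Take 1 mol D as basis and let X be its fractional conversion, so ξ = X.
Mole table: n_D = 1 − X; n_A = 3.43 − X; n_E = X.
Summing: n_T = 4.43 − X.
Kp = p_E / (p_D p_A) with p_i = (n_i/n_T)·P.
At X = 0.59: the mole-fraction product g(X) = Π y_i^ν_i = 1.946. Since Kp = g(X)·P^{-1}, P = (g/Kp)^(1/1) = (1.946/0.289)^(1/1) = 6.73 bar.

P = 6.73 bar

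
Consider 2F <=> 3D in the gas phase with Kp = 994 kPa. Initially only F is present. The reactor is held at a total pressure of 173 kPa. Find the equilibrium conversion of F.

X = 0.651

Let X = conversion of F (basis 1 mol F); extent of reaction ξ = 0.5X.
Mole table: n_F = 1 − X; n_D = 1.5X.
Total moles n_T = 1 + 0.5X.
Mole fractions y_i = n_i/n_T; Kp = p_D^3 / (p_F^2) with p_i = y_i·P.
Setting this equal to 994 kPa and taking the physical root (0 < X < 1) gives X = 0.651.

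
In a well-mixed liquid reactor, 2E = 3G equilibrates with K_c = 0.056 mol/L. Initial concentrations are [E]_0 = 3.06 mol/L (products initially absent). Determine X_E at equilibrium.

X = 0.157

Let X = conversion of E; extent ξ = 3.06X/2 mol/L.
Concentrations: [E] = 3.06 − 3.06X; [G] = 4.59X.
K_c = [G]^3 / ([E]^2).
Equating to 0.056 mol/L: the physical root is X = 0.157.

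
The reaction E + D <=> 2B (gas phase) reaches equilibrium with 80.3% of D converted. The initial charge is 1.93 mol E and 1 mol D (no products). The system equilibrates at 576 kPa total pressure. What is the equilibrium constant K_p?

Let X = conversion of D (basis 1 mol D); extent of reaction ξ = X.
Mole table: n_E = 1.93 − X; n_D = 1 − X; n_B = 2X.
Since Δν = 0, n_T = 2.93 throughout.
At X = 0.803: n_E = 1.13, n_D = 0.197, n_B = 1.61, n_T = 2.93.
p_i = (n_i/n_T)·P. K_p = p_B^2 / (p_E p_D) = 11.6.

K_p = 11.6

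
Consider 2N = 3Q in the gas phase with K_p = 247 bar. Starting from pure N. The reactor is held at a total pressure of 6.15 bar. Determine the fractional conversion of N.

X = 0.819

Let X = conversion of N (basis 1 mol N); extent of reaction ξ = 0.5X.
Moles: n_N = 1 − X; n_Q = 1.5X.
Total moles n_T = 1 + 0.5X.
With p_i = (n_i/n_T)P, K_p = p_Q^3 / (p_N^2).
Setting this equal to 247 bar and taking the physical root (0 < X < 1) gives X = 0.819.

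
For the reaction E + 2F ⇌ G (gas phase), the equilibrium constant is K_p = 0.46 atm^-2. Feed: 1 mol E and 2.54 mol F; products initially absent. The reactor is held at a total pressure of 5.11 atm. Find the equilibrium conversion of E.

X = 0.755

Basis: 1 mol E initially; let X = conversion of E. Extent ξ = X.
Species balance: n_E = 1 − X; n_F = 2.54 − 2X; n_G = X.
Summing: n_T = 3.54 − 2X.
With p_i = (n_i/n_T)P, K_p = p_G / (p_E p_F^2).
Setting this equal to 0.46 atm^-2 and taking the physical root (0 < X < 1) gives X = 0.755.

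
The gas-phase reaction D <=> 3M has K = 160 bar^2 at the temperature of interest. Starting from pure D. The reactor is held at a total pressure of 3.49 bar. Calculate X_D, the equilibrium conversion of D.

Let X = conversion of D (basis 1 mol D); extent of reaction ξ = X.
Moles: n_D = 1 − X; n_M = 3X.
Total moles n_T = 1 + 2X.
Mole fractions y_i = n_i/n_T; K = p_M^3 / (p_D) with p_i = y_i·P.
This yields a degree-3 equation in X; solving on (0,1), X = 0.833.

X = 0.833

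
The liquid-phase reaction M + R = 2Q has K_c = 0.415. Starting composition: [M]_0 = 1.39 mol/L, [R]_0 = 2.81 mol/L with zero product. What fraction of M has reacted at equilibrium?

Let X = conversion of M; extent ξ = 1.39·X mol/L.
Concentrations: [M] = 1.39 − 1.39X; [R] = 2.81 − 1.39X; [Q] = 2.78X.
K_c = [Q]^2 / ([M] [R]).
Equating to 0.415: the physical root is X = 0.340.

X = 0.340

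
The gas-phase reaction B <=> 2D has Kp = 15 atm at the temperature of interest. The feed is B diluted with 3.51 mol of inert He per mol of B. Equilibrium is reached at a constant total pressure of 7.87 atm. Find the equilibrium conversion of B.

Basis: 1 mol B initially; let X = conversion of B. Extent ξ = X.
Species balance: n_B = 1 − X; n_D = 2X; n_I = 3.51 (inert).
Total moles n_T = 4.51 + X.
y_i = n_i/n_T, p_i = y_i·P. Kp = p_D^2 / (p_B).
Substituting and setting equal to 15 atm gives a polynomial in X; the root in (0,1) is X = 0.766.

X = 0.766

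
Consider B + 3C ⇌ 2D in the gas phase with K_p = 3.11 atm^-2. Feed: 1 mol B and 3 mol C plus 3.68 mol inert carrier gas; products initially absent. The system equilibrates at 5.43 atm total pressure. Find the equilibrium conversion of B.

Let X = conversion of B (basis 1 mol B); extent of reaction ξ = X.
Mole table: n_B = 1 − X; n_C = 3 − 3X; n_D = 2X; n_I = 3.68 (inert).
n_T = Σnᵢ = 7.68 − 2X.
Mole fractions y_i = n_i/n_T; K_p = p_D^2 / (p_B p_C^3) with p_i = y_i·P.
Setting this equal to 3.11 atm^-2 and taking the physical root (0 < X < 1) gives X = 0.604.

X = 0.604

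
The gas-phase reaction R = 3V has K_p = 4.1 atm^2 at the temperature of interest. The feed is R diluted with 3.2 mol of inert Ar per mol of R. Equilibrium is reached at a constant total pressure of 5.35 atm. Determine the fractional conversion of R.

X = 0.427

Let X = conversion of R (basis 1 mol R); extent of reaction ξ = X.
Moles: n_R = 1 − X; n_V = 3X; n_I = 3.2 (inert).
n_T = Σnᵢ = 4.2 + 2X.
Mole fractions y_i = n_i/n_T; K_p = p_V^3 / (p_R) with p_i = y_i·P.
Equating to 4.1 atm^2 and solving on 0 < X < 1: X = 0.427.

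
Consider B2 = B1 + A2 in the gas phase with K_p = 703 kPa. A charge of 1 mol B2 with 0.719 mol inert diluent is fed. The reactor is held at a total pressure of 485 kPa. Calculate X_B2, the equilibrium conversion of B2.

X = 0.818

Let X = conversion of B2 (basis 1 mol B2); extent of reaction ξ = X.
Moles: n_B2 = 1 − X; n_B1 = X; n_A2 = X; n_I = 0.719 (inert).
Total moles n_T = 1.72 + X.
With p_i = (n_i/n_T)P, K_p = p_B1 p_A2 / (p_B2).
Equating to 703 kPa and solving on 0 < X < 1: X = 0.818.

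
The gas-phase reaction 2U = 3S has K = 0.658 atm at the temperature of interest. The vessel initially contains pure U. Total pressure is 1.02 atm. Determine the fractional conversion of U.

X = 0.425

Let X = conversion of U (basis 1 mol U); extent of reaction ξ = 0.5X.
Moles: n_U = 1 − X; n_S = 1.5X.
n_T = Σnᵢ = 1 + 0.5X.
With p_i = (n_i/n_T)P, K = p_S^3 / (p_U^2).
This yields a degree-3 equation in X; solving on (0,1), X = 0.425.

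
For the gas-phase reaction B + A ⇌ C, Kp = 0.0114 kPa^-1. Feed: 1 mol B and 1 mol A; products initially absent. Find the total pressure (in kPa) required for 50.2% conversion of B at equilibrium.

P = 266 kPa

Let X = conversion of B (basis 1 mol B); extent of reaction ξ = X.
At extent ξ: n_B = 1 − X; n_A = 1 − X; n_C = X.
n_T = Σnᵢ = 2 − X.
Kp = p_C / (p_B p_A) with p_i = (n_i/n_T)·P.
At X = 0.502: the mole-fraction product g(X) = Π y_i^ν_i = 3.032. Since Kp = g(X)·P^{-1}, P = (g/Kp)^(1/1) = (3.032/0.0114)^(1/1) = 266 kPa.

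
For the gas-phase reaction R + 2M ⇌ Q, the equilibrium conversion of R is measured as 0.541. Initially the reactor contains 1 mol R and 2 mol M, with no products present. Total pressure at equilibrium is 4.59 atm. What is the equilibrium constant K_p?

Basis: 1 mol R initially; let X = conversion of R. Extent ξ = X.
Moles: n_R = 1 − X; n_M = 2 − 2X; n_Q = X.
Total moles n_T = 3 − 2X.
At X = 0.541: n_R = 0.459, n_M = 0.918, n_Q = 0.541, n_T = 1.92.
p_i = (n_i/n_T)·P. K_p = p_Q / (p_R p_M^2) = 0.244 atm^-2.

K_p = 0.244 atm^-2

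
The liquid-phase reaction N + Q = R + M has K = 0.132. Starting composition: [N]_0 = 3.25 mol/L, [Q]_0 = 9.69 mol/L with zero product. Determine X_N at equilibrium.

Let X = conversion of N; extent ξ = 3.25·X mol/L.
Concentrations: [N] = 3.25 − 3.25X; [Q] = 9.69 − 3.25X; [R] = 3.25X; [M] = 3.25X.
K = [R] [M] / ([N] [Q]).
Solving K = 0.132 for X ∈ (0,1): X = 0.436.

X = 0.436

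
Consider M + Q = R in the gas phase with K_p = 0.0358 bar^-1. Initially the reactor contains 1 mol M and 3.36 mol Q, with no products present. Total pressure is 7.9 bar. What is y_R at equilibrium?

y_R = 0.042

Let X = conversion of M (basis 1 mol M); extent of reaction ξ = X.
Species balance: n_M = 1 − X; n_Q = 3.36 − X; n_R = X.
Total moles n_T = 4.36 − X.
With p_i = (n_i/n_T)P, K_p = p_R / (p_M p_Q).
This yields a degree-2 equation in X; solving on (0,1), X = 0.177.
Then n_R = 0.177, n_T = 4.18, so y_R = 0.042.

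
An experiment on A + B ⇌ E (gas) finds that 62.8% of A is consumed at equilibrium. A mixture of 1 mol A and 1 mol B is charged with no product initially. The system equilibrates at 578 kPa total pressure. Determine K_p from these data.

K_p = 0.0108 kPa^-1

Basis: 1 mol A initially; let X = conversion of A. Extent ξ = X.
Mole table: n_A = 1 − X; n_B = 1 − X; n_E = X.
Total moles n_T = 2 − X.
At X = 0.628: n_A = 0.372, n_B = 0.372, n_E = 0.628, n_T = 1.37.
p_i = (n_i/n_T)·P. K_p = p_E / (p_A p_B) = 0.0108 kPa^-1.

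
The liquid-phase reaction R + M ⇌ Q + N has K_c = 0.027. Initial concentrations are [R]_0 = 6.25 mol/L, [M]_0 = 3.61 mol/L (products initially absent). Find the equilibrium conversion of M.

Let X = conversion of M; extent ξ = 3.61·X mol/L.
Concentrations: [R] = 6.25 − 3.61X; [M] = 3.61 − 3.61X; [Q] = 3.61X; [N] = 3.61X.
K_c = [Q] [N] / ([R] [M]).
Solving K_c = 0.027 for X ∈ (0,1): X = 0.185.

X = 0.185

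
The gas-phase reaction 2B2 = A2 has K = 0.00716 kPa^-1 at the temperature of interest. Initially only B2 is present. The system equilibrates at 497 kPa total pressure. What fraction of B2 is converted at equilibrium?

Basis: 1 mol B2 initially; let X = conversion of B2. Extent ξ = 0.5X.
At extent ξ: n_B2 = 1 − X; n_A2 = 0.5X.
Summing: n_T = 1 − 0.5X.
y_i = n_i/n_T, p_i = y_i·P. K = p_A2 / (p_B2^2).
Equating to 0.00716 kPa^-1 and solving on 0 < X < 1: X = 0.744.

X = 0.744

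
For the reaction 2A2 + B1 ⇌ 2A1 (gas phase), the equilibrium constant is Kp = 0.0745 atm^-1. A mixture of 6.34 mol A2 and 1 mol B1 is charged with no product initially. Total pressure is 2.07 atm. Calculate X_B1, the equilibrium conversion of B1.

X = 0.341

Take 1 mol B1 as basis and let X be its fractional conversion, so ξ = X.
Species balance: n_A2 = 6.34 − 2X; n_B1 = 1 − X; n_A1 = 2X.
Summing: n_T = 7.34 − X.
y_i = n_i/n_T, p_i = y_i·P. Kp = p_A1^2 / (p_A2^2 p_B1).
Setting this equal to 0.0745 atm^-1 and taking the physical root (0 < X < 1) gives X = 0.341.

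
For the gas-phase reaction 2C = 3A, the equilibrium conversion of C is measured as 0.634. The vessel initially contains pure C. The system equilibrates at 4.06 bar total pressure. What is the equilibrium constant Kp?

Take 1 mol C as basis and let X be its fractional conversion, so ξ = 0.5X.
At extent ξ: n_C = 1 − X; n_A = 1.5X.
n_T = Σnᵢ = 1 + 0.5X.
At X = 0.634: n_C = 0.366, n_A = 0.951, n_T = 1.32.
p_i = (n_i/n_T)·P. Kp = p_A^3 / (p_C^2) = 19.8 bar.

Kp = 19.8 bar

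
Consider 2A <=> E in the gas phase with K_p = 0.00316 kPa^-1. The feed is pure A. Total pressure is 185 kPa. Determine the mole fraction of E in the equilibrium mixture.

y_E = 0.293

Basis: 1 mol A initially; let X = conversion of A. Extent ξ = 0.5X.
Mole table: n_A = 1 − X; n_E = 0.5X.
Summing: n_T = 1 − 0.5X.
y_i = n_i/n_T, p_i = y_i·P. K_p = p_E / (p_A^2).
This yields a degree-2 equation in X; solving on (0,1), X = 0.453.
Then n_E = 0.226, n_T = 0.774, so y_E = 0.293.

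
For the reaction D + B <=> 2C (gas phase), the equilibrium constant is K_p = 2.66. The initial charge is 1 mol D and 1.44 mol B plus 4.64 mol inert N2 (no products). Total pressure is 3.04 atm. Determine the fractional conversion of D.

X = 0.532

Basis: 1 mol D initially; let X = conversion of D. Extent ξ = X.
Mole table: n_D = 1 − X; n_B = 1.44 − X; n_C = 2X; n_I = 4.64 (inert).
n_T stays at 7.08 (no change in mole number).
y_i = n_i/n_T, p_i = y_i·P. K_p = p_C^2 / (p_D p_B).
Setting this equal to 2.66 and taking the physical root (0 < X < 1) gives X = 0.532.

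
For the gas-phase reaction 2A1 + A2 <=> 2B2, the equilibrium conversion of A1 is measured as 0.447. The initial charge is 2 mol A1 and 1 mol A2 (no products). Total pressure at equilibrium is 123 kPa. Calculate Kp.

Kp = 0.0245 kPa^-1

Basis: 2 mol A1 initially; let X = conversion of A1. Extent ξ = X.
Moles: n_A1 = 2 − 2X; n_A2 = 1 − X; n_B2 = 2X.
Summing: n_T = 3 − X.
At X = 0.447: n_A1 = 1.11, n_A2 = 0.553, n_B2 = 0.894, n_T = 2.55.
p_i = (n_i/n_T)·P. Kp = p_B2^2 / (p_A1^2 p_A2) = 0.0245 kPa^-1.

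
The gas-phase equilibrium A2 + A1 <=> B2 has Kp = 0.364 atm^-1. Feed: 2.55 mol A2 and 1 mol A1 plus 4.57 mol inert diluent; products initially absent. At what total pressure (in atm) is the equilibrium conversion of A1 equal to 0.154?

P = 1.66 atm

Basis: 1 mol A1 initially; let X = conversion of A1. Extent ξ = X.
Mole table: n_A2 = 2.55 − X; n_A1 = 1 − X; n_B2 = X; n_I = 4.57 (inert).
Summing: n_T = 8.12 − X.
Kp = p_B2 / (p_A2 p_A1) with p_i = (n_i/n_T)·P.
At X = 0.154: the mole-fraction product g(X) = Π y_i^ν_i = 0.6052. Since Kp = g(X)·P^{-1}, P = (g/Kp)^(1/1) = (0.6052/0.364)^(1/1) = 1.66 atm.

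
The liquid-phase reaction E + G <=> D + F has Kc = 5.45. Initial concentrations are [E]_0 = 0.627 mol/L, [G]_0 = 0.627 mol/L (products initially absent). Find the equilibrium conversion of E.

Let X = conversion of E; extent ξ = 0.627·X mol/L.
Concentrations: [E] = 0.627 − 0.627X; [G] = 0.627 − 0.627X; [D] = 0.627X; [F] = 0.627X.
Kc = [D] [F] / ([E] [G]).
Setting equal to 5.45 and solving for X on (0,1) gives X = 0.700.

X = 0.700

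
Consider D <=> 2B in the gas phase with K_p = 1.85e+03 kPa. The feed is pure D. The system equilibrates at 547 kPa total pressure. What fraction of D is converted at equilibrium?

X = 0.677

Let X = conversion of D (basis 1 mol D); extent of reaction ξ = X.
Species balance: n_D = 1 − X; n_B = 2X.
n_T = Σnᵢ = 1 + X.
y_i = n_i/n_T, p_i = y_i·P. K_p = p_B^2 / (p_D).
This yields a degree-2 equation in X; solving on (0,1), X = 0.677.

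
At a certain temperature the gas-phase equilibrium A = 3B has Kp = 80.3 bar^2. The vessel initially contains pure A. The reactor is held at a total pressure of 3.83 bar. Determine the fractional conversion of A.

Take 1 mol A as basis and let X be its fractional conversion, so ξ = X.
Moles: n_A = 1 − X; n_B = 3X.
Summing: n_T = 1 + 2X.
With p_i = (n_i/n_T)P, Kp = p_B^3 / (p_A).
Setting this equal to 80.3 bar^2 and taking the physical root (0 < X < 1) gives X = 0.704.

X = 0.704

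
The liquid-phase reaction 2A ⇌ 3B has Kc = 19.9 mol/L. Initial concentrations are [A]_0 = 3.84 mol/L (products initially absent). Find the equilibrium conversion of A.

X = 0.613

Let X = conversion of A; extent ξ = 3.84X/2 mol/L.
Concentrations: [A] = 3.84 − 3.84X; [B] = 5.76X.
Kc = [B]^3 / ([A]^2).
Setting equal to 19.9 and solving for X on (0,1) gives X = 0.613.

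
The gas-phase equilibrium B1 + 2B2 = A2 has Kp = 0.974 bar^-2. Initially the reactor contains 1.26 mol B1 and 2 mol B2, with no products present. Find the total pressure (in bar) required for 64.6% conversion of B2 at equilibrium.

P = 2.89 bar

Let X = conversion of B2 (basis 2 mol B2); extent of reaction ξ = X.
Moles: n_B1 = 1.26 − X; n_B2 = 2 − 2X; n_A2 = X.
n_T = Σnᵢ = 3.26 − 2X.
Kp = p_A2 / (p_B1 p_B2^2) with p_i = (n_i/n_T)·P.
At X = 0.646: the mole-fraction product g(X) = Π y_i^ν_i = 8.129. Since Kp = g(X)·P^{-2}, P = (g/Kp)^(1/2) = (8.129/0.974)^(1/2) = 2.89 bar.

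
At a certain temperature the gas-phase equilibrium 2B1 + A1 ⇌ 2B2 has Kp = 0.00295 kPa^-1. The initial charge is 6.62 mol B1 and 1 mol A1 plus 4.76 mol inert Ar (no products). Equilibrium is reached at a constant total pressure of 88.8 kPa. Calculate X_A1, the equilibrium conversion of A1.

Basis: 1 mol A1 initially; let X = conversion of A1. Extent ξ = X.
Moles: n_B1 = 6.62 − 2X; n_A1 = 1 − X; n_B2 = 2X; n_I = 4.76 (inert).
n_T = Σnᵢ = 12.4 − X.
y_i = n_i/n_T, p_i = y_i·P. Kp = p_B2^2 / (p_B1^2 p_A1).
Setting this equal to 0.00295 kPa^-1 and taking the physical root (0 < X < 1) gives X = 0.352.

X = 0.352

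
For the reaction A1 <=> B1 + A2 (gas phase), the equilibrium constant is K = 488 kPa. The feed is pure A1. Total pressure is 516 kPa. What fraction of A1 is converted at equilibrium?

Basis: 1 mol A1 initially; let X = conversion of A1. Extent ξ = X.
At extent ξ: n_A1 = 1 − X; n_B1 = X; n_A2 = X.
Summing: n_T = 1 + X.
y_i = n_i/n_T, p_i = y_i·P. K = p_B1 p_A2 / (p_A1).
This yields a degree-2 equation in X; solving on (0,1), X = 0.697.

X = 0.697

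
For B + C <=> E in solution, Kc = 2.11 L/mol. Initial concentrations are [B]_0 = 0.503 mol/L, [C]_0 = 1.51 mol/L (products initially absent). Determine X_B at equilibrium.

Let X = conversion of B; extent ξ = 0.503·X mol/L.
Concentrations: [B] = 0.503 − 0.503X; [C] = 1.51 − 0.503X; [E] = 0.503X.
Kc = [E] / ([B] [C]).
Solving Kc = 2.11 for X ∈ (0,1): X = 0.709.

X = 0.709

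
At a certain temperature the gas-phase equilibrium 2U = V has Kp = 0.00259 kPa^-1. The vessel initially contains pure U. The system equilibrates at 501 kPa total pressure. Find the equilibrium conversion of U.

Let X = conversion of U (basis 1 mol U); extent of reaction ξ = 0.5X.
Mole table: n_U = 1 − X; n_V = 0.5X.
n_T = Σnᵢ = 1 − 0.5X.
Mole fractions y_i = n_i/n_T; Kp = p_V / (p_U^2) with p_i = y_i·P.
Substituting and setting equal to 0.00259 kPa^-1 gives a polynomial in X; the root in (0,1) is X = 0.598.

X = 0.598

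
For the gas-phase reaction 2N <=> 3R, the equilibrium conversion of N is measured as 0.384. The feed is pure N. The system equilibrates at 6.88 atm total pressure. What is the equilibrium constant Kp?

Let X = conversion of N (basis 1 mol N); extent of reaction ξ = 0.5X.
Species balance: n_N = 1 − X; n_R = 1.5X.
n_T = Σnᵢ = 1 + 0.5X.
At X = 0.384: n_N = 0.616, n_R = 0.576, n_T = 1.19.
p_i = (n_i/n_T)·P. Kp = p_R^3 / (p_N^2) = 2.91 atm.

Kp = 2.91 atm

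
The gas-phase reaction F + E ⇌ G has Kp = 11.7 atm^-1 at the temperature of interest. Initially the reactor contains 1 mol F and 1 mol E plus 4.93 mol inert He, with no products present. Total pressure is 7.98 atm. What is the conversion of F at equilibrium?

Basis: 1 mol F initially; let X = conversion of F. Extent ξ = X.
Species balance: n_F = 1 − X; n_E = 1 − X; n_G = X; n_I = 4.93 (inert).
Summing: n_T = 6.93 − X.
y_i = n_i/n_T, p_i = y_i·P. Kp = p_G / (p_F p_E).
Equating to 11.7 atm^-1 and solving on 0 < X < 1: X = 0.774.

X = 0.774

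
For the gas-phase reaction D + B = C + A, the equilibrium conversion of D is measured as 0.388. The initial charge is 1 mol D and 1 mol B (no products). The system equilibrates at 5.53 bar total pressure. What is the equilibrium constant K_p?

K_p = 0.402

Take 1 mol D as basis and let X be its fractional conversion, so ξ = X.
At extent ξ: n_D = 1 − X; n_B = 1 − X; n_C = X; n_A = X.
Since Δν = 0, n_T = 2 throughout.
At X = 0.388: n_D = 0.612, n_B = 0.612, n_C = 0.388, n_A = 0.388, n_T = 2.
p_i = (n_i/n_T)·P. K_p = p_C p_A / (p_D p_B) = 0.402.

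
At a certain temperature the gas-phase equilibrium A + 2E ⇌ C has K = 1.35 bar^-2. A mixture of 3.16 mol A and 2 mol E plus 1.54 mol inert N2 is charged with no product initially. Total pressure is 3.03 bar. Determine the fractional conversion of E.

Let X = conversion of E (basis 2 mol E); extent of reaction ξ = X.
Mole table: n_A = 3.16 − X; n_E = 2 − 2X; n_C = X; n_I = 1.54 (inert).
Total moles n_T = 6.7 − 2X.
y_i = n_i/n_T, p_i = y_i·P. K = p_C / (p_A p_E^2).
Equating to 1.35 bar^-2 and solving on 0 < X < 1: X = 0.617.

X = 0.617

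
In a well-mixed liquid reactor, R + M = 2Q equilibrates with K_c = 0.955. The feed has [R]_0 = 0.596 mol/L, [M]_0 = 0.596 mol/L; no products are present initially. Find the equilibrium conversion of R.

X = 0.328

Let X = conversion of R; extent ξ = 0.596·X mol/L.
Concentrations: [R] = 0.596 − 0.596X; [M] = 0.596 − 0.596X; [Q] = 1.19X.
K_c = [Q]^2 / ([R] [M]).
Equating to 0.955: the physical root is X = 0.328.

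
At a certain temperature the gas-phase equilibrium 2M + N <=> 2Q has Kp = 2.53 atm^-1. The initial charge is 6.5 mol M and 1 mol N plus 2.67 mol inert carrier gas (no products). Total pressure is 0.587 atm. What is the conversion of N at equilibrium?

Let X = conversion of N (basis 1 mol N); extent of reaction ξ = X.
At extent ξ: n_M = 6.5 − 2X; n_N = 1 − X; n_Q = 2X; n_I = 2.67 (inert).
Total moles n_T = 10.2 − X.
Mole fractions y_i = n_i/n_T; Kp = p_Q^2 / (p_M^2 p_N) with p_i = y_i·P.
This yields a degree-3 equation in X; solving on (0,1), X = 0.629.

X = 0.629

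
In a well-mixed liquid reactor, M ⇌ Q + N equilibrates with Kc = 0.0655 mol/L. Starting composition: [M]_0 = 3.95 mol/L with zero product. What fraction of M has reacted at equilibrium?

X = 0.121

Let X = conversion of M; extent ξ = 3.95·X mol/L.
Concentrations: [M] = 3.95 − 3.95X; [Q] = 3.95X; [N] = 3.95X.
Kc = [Q] [N] / ([M]).
This equals 0.0655 at X = 0.121 (the root in 0 < X < 1).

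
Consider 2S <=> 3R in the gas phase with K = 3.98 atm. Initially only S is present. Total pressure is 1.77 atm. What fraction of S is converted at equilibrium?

X = 0.554

Take 1 mol S as basis and let X be its fractional conversion, so ξ = 0.5X.
Species balance: n_S = 1 − X; n_R = 1.5X.
Summing: n_T = 1 + 0.5X.
With p_i = (n_i/n_T)P, K = p_R^3 / (p_S^2).
This yields a degree-3 equation in X; solving on (0,1), X = 0.554.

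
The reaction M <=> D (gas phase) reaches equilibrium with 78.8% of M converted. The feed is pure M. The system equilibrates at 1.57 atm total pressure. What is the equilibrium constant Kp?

Kp = 3.72

Let X = conversion of M (basis 1 mol M); extent of reaction ξ = X.
At extent ξ: n_M = 1 − X; n_D = X.
Total moles n_T = 1 (Δν = 0, constant).
At X = 0.788: n_M = 0.212, n_D = 0.788, n_T = 1.
p_i = (n_i/n_T)·P. Kp = p_D / (p_M) = 3.72.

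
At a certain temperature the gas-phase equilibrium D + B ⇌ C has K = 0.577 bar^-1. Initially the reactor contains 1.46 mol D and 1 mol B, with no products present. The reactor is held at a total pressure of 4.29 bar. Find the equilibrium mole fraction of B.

Basis: 1 mol B initially; let X = conversion of B. Extent ξ = X.
Mole table: n_D = 1.46 − X; n_B = 1 − X; n_C = X.
n_T = Σnᵢ = 2.46 − X.
y_i = n_i/n_T, p_i = y_i·P. K = p_C / (p_D p_B).
This yields a degree-2 equation in X; solving on (0,1), X = 0.542.
Then n_B = 0.458, n_T = 1.92, so y_B = 0.239.

y_B = 0.239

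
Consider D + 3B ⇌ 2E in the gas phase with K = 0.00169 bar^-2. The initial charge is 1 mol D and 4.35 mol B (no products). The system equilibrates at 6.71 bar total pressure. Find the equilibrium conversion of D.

Let X = conversion of D (basis 1 mol D); extent of reaction ξ = X.
Mole table: n_D = 1 − X; n_B = 4.35 − 3X; n_E = 2X.
Total moles n_T = 5.35 − 2X.
Mole fractions y_i = n_i/n_T; K = p_E^2 / (p_D p_B^3) with p_i = y_i·P.
Equating to 0.00169 bar^-2 and solving on 0 < X < 1: X = 0.185.

X = 0.185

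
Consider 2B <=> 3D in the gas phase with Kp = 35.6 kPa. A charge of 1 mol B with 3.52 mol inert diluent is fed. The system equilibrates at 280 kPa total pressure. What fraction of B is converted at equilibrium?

Take 1 mol B as basis and let X be its fractional conversion, so ξ = 0.5X.
Species balance: n_B = 1 − X; n_D = 1.5X; n_I = 3.52 (inert).
n_T = Σnᵢ = 4.52 + 0.5X.
Mole fractions y_i = n_i/n_T; Kp = p_D^3 / (p_B^2) with p_i = y_i·P.
This yields a degree-3 equation in X; solving on (0,1), X = 0.400.

X = 0.400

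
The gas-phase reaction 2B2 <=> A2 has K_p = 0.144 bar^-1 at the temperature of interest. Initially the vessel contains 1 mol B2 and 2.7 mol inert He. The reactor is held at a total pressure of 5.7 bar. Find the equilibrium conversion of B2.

Take 1 mol B2 as basis and let X be its fractional conversion, so ξ = 0.5X.
At extent ξ: n_B2 = 1 − X; n_A2 = 0.5X; n_I = 2.7 (inert).
Summing: n_T = 3.7 − 0.5X.
With p_i = (n_i/n_T)P, K_p = p_A2 / (p_B2^2).
Equating to 0.144 bar^-1 and solving on 0 < X < 1: X = 0.255.

X = 0.255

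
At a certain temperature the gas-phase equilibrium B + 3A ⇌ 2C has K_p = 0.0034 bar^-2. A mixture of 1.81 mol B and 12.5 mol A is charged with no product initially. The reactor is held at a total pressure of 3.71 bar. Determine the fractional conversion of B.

Take 1.81 mol B as basis and let X be its fractional conversion, so ξ = 1.81X.
At extent ξ: n_B = 1.81 − 1.81X; n_A = 12.5 − 5.43X; n_C = 3.62X.
n_T = Σnᵢ = 14.3 − 3.62X.
With p_i = (n_i/n_T)P, K_p = p_C^2 / (p_B p_A^3).
This yields a degree-4 equation in X; solving on (0,1), X = 0.203.

X = 0.203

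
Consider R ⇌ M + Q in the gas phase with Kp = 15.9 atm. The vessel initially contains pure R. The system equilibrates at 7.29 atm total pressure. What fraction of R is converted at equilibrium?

X = 0.828

Basis: 1 mol R initially; let X = conversion of R. Extent ξ = X.
Moles: n_R = 1 − X; n_M = X; n_Q = X.
n_T = Σnᵢ = 1 + X.
y_i = n_i/n_T, p_i = y_i·P. Kp = p_M p_Q / (p_R).
Equating to 15.9 atm and solving on 0 < X < 1: X = 0.828.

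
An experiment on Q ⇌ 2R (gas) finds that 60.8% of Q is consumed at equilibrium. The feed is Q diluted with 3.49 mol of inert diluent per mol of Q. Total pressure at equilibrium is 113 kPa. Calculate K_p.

K_p = 83.6 kPa

Take 1 mol Q as basis and let X be its fractional conversion, so ξ = X.
Species balance: n_Q = 1 − X; n_R = 2X; n_I = 3.49 (inert).
Summing: n_T = 4.49 + X.
At X = 0.608: n_Q = 0.392, n_R = 1.22, n_T = 5.1.
p_i = (n_i/n_T)·P. K_p = p_R^2 / (p_Q) = 83.6 kPa.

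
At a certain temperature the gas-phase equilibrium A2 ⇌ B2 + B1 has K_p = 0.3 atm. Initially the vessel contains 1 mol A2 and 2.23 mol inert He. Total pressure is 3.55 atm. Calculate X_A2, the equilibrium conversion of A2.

X = 0.422

Basis: 1 mol A2 initially; let X = conversion of A2. Extent ξ = X.
Species balance: n_A2 = 1 − X; n_B2 = X; n_B1 = X; n_I = 2.23 (inert).
Total moles n_T = 3.23 + X.
y_i = n_i/n_T, p_i = y_i·P. K_p = p_B2 p_B1 / (p_A2).
Substituting and setting equal to 0.3 atm gives a polynomial in X; the root in (0,1) is X = 0.422.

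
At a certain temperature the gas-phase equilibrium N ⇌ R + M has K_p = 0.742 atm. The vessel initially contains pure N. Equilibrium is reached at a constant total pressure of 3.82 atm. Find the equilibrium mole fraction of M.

Let X = conversion of N (basis 1 mol N); extent of reaction ξ = X.
Mole table: n_N = 1 − X; n_R = X; n_M = X.
Summing: n_T = 1 + X.
With p_i = (n_i/n_T)P, K_p = p_R p_M / (p_N).
This yields a degree-2 equation in X; solving on (0,1), X = 0.403.
Then n_M = 0.403, n_T = 1.4, so y_M = 0.287.

y_M = 0.287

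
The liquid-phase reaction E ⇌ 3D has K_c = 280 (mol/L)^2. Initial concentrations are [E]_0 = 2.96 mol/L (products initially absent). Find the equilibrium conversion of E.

X = 0.705

Let X = conversion of E; extent ξ = 2.96·X mol/L.
Concentrations: [E] = 2.96 − 2.96X; [D] = 8.88X.
K_c = [D]^3 / ([E]).
Setting equal to 280 and solving for X on (0,1) gives X = 0.705.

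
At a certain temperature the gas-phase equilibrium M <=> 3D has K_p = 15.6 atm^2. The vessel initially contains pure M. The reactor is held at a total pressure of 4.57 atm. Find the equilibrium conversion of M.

Take 1 mol M as basis and let X be its fractional conversion, so ξ = X.
Mole table: n_M = 1 − X; n_D = 3X.
n_T = Σnᵢ = 1 + 2X.
Mole fractions y_i = n_i/n_T; K_p = p_D^3 / (p_M) with p_i = y_i·P.
Setting this equal to 15.6 atm^2 and taking the physical root (0 < X < 1) gives X = 0.376.

X = 0.376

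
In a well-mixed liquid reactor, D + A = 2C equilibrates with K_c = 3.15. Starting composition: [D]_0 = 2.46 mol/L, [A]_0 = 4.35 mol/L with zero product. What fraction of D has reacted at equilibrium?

X = 0.603

Let X = conversion of D; extent ξ = 2.46·X mol/L.
Concentrations: [D] = 2.46 − 2.46X; [A] = 4.35 − 2.46X; [C] = 4.92X.
K_c = [C]^2 / ([D] [A]).
Equating to 3.15: the physical root is X = 0.603.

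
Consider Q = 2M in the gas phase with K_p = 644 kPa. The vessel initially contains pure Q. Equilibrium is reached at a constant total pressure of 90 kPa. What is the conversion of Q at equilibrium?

X = 0.801

Let X = conversion of Q (basis 1 mol Q); extent of reaction ξ = X.
Species balance: n_Q = 1 − X; n_M = 2X.
Summing: n_T = 1 + X.
With p_i = (n_i/n_T)P, K_p = p_M^2 / (p_Q).
This yields a degree-2 equation in X; solving on (0,1), X = 0.801.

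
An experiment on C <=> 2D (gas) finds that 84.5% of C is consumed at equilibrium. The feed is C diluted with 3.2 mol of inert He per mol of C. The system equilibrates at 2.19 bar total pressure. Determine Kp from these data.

Kp = 8 bar

Let X = conversion of C (basis 1 mol C); extent of reaction ξ = X.
Moles: n_C = 1 − X; n_D = 2X; n_I = 3.2 (inert).
Summing: n_T = 4.2 + X.
At X = 0.845: n_C = 0.155, n_D = 1.69, n_T = 5.04.
p_i = (n_i/n_T)·P. Kp = p_D^2 / (p_C) = 8 bar.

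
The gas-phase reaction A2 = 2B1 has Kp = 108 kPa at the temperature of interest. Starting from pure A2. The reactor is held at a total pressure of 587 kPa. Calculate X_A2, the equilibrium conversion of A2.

X = 0.210

Basis: 1 mol A2 initially; let X = conversion of A2. Extent ξ = X.
Species balance: n_A2 = 1 − X; n_B1 = 2X.
Total moles n_T = 1 + X.
Mole fractions y_i = n_i/n_T; Kp = p_B1^2 / (p_A2) with p_i = y_i·P.
Setting this equal to 108 kPa and taking the physical root (0 < X < 1) gives X = 0.210.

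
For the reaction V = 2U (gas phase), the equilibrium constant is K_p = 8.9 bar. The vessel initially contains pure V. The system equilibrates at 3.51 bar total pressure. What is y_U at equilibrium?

y_U = 0.768

Take 1 mol V as basis and let X be its fractional conversion, so ξ = X.
At extent ξ: n_V = 1 − X; n_U = 2X.
Summing: n_T = 1 + X.
Mole fractions y_i = n_i/n_T; K_p = p_U^2 / (p_V) with p_i = y_i·P.
Equating to 8.9 bar and solving on 0 < X < 1: X = 0.623.
Then n_U = 1.25, n_T = 1.62, so y_U = 0.768.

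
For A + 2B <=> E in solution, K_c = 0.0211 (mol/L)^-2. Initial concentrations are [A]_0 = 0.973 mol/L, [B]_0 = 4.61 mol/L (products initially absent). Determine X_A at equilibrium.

Let X = conversion of A; extent ξ = 0.973·X mol/L.
Concentrations: [A] = 0.973 − 0.973X; [B] = 4.61 − 1.95X; [E] = 0.973X.
K_c = [E] / ([A] [B]^2).
Solving K_c = 0.0211 for X ∈ (0,1): X = 0.262.

X = 0.262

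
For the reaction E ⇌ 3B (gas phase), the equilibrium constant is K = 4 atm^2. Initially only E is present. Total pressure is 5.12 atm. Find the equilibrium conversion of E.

X = 0.208

Let X = conversion of E (basis 1 mol E); extent of reaction ξ = X.
Mole table: n_E = 1 − X; n_B = 3X.
Total moles n_T = 1 + 2X.
y_i = n_i/n_T, p_i = y_i·P. K = p_B^3 / (p_E).
This yields a degree-3 equation in X; solving on (0,1), X = 0.208.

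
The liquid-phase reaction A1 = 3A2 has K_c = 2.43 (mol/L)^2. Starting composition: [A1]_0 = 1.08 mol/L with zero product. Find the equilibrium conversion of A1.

X = 0.366

Let X = conversion of A1; extent ξ = 1.08·X mol/L.
Concentrations: [A1] = 1.08 − 1.08X; [A2] = 3.24X.
K_c = [A2]^3 / ([A1]).
Setting equal to 2.43 and solving for X on (0,1) gives X = 0.366.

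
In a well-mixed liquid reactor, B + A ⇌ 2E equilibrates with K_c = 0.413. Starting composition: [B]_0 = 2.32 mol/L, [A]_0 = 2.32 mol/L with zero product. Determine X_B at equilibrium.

X = 0.243

Let X = conversion of B; extent ξ = 2.32·X mol/L.
Concentrations: [B] = 2.32 − 2.32X; [A] = 2.32 − 2.32X; [E] = 4.64X.
K_c = [E]^2 / ([B] [A]).
Solving K_c = 0.413 for X ∈ (0,1): X = 0.243.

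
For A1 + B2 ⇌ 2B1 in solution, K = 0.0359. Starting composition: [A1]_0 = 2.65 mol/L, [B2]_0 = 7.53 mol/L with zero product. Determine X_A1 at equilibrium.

X = 0.144

Let X = conversion of A1; extent ξ = 2.65·X mol/L.
Concentrations: [A1] = 2.65 − 2.65X; [B2] = 7.53 − 2.65X; [B1] = 5.3X.
K = [B1]^2 / ([A1] [B2]).
Setting equal to 0.0359 and solving for X on (0,1) gives X = 0.144.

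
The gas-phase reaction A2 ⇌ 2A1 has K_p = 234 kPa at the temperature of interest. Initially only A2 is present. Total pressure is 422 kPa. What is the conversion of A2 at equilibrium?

Let X = conversion of A2 (basis 1 mol A2); extent of reaction ξ = X.
At extent ξ: n_A2 = 1 − X; n_A1 = 2X.
n_T = Σnᵢ = 1 + X.
Mole fractions y_i = n_i/n_T; K_p = p_A1^2 / (p_A2) with p_i = y_i·P.
Substituting and setting equal to 234 kPa gives a polynomial in X; the root in (0,1) is X = 0.349.

X = 0.349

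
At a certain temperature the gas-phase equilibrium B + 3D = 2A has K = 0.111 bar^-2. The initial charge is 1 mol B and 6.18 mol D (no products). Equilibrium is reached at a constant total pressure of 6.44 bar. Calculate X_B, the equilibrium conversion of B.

Take 1 mol B as basis and let X be its fractional conversion, so ξ = X.
At extent ξ: n_B = 1 − X; n_D = 6.18 − 3X; n_A = 2X.
Total moles n_T = 7.18 − 2X.
With p_i = (n_i/n_T)P, K = p_A^2 / (p_B p_D^3).
Equating to 0.111 bar^-2 and solving on 0 < X < 1: X = 0.745.

X = 0.745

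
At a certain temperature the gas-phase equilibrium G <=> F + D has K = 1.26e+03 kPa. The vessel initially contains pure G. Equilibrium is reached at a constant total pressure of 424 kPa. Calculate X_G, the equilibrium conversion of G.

X = 0.865

Take 1 mol G as basis and let X be its fractional conversion, so ξ = X.
At extent ξ: n_G = 1 − X; n_F = X; n_D = X.
Summing: n_T = 1 + X.
With p_i = (n_i/n_T)P, K = p_F p_D / (p_G).
Setting this equal to 1.26e+03 kPa and taking the physical root (0 < X < 1) gives X = 0.865.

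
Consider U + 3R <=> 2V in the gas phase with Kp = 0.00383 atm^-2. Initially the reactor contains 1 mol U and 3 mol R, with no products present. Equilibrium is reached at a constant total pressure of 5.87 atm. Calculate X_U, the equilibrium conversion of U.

Basis: 1 mol U initially; let X = conversion of U. Extent ξ = X.
Mole table: n_U = 1 − X; n_R = 3 − 3X; n_V = 2X.
Summing: n_T = 4 − 2X.
Mole fractions y_i = n_i/n_T; Kp = p_V^2 / (p_U p_R^3) with p_i = y_i·P.
Substituting and setting equal to 0.00383 atm^-2 gives a polynomial in X; the root in (0,1) is X = 0.176.

X = 0.176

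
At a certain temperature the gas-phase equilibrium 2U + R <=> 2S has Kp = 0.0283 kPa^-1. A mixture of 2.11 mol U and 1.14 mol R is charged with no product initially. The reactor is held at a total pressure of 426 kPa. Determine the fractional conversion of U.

Basis: 2.11 mol U initially; let X = conversion of U. Extent ξ = 1.05X.
Moles: n_U = 2.11 − 2.11X; n_R = 1.14 − 1.05X; n_S = 2.11X.
Summing: n_T = 3.25 − 1.05X.
y_i = n_i/n_T, p_i = y_i·P. Kp = p_S^2 / (p_U^2 p_R).
Setting this equal to 0.0283 kPa^-1 and taking the physical root (0 < X < 1) gives X = 0.604.

X = 0.604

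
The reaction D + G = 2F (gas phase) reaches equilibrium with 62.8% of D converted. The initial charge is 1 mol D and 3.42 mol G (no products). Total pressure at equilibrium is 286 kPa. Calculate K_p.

Basis: 1 mol D initially; let X = conversion of D. Extent ξ = X.
Moles: n_D = 1 − X; n_G = 3.42 − X; n_F = 2X.
Total moles n_T = 4.42 (Δν = 0, constant).
At X = 0.628: n_D = 0.372, n_G = 2.79, n_F = 1.26, n_T = 4.42.
p_i = (n_i/n_T)·P. K_p = p_F^2 / (p_D p_G) = 1.52.

K_p = 1.52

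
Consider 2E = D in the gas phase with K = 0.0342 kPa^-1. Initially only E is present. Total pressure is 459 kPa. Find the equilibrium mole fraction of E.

Let X = conversion of E (basis 1 mol E); extent of reaction ξ = 0.5X.
Mole table: n_E = 1 − X; n_D = 0.5X.
Total moles n_T = 1 − 0.5X.
With p_i = (n_i/n_T)P, K = p_D / (p_E^2).
Setting this equal to 0.0342 kPa^-1 and taking the physical root (0 < X < 1) gives X = 0.875.
Then n_E = 0.125, n_T = 0.563, so y_E = 0.223.

y_E = 0.223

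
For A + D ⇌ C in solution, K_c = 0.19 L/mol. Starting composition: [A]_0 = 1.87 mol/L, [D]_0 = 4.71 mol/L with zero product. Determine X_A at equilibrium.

Let X = conversion of A; extent ξ = 1.87·X mol/L.
Concentrations: [A] = 1.87 − 1.87X; [D] = 4.71 − 1.87X; [C] = 1.87X.
K_c = [C] / ([A] [D]).
Setting equal to 0.19 and solving for X on (0,1) gives X = 0.426.

X = 0.426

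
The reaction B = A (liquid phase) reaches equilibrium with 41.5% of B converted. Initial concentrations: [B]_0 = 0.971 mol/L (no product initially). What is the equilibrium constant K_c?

Let X = conversion of B.
Concentrations: [B] = 0.971 − 0.971X; [A] = 0.971X.
At X = 0.415: [B] = 0.568, [A] = 0.403.
K_c = [A] / ([B]) = 0.709.

K_c = 0.709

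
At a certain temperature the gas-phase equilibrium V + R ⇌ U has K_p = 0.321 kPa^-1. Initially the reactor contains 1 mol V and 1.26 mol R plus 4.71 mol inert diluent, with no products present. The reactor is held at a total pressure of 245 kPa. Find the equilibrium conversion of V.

Basis: 1 mol V initially; let X = conversion of V. Extent ξ = X.
At extent ξ: n_V = 1 − X; n_R = 1.26 − X; n_U = X; n_I = 4.71 (inert).
Total moles n_T = 6.97 − X.
y_i = n_i/n_T, p_i = y_i·P. K_p = p_U / (p_V p_R).
Equating to 0.321 kPa^-1 and solving on 0 < X < 1: X = 0.843.

X = 0.843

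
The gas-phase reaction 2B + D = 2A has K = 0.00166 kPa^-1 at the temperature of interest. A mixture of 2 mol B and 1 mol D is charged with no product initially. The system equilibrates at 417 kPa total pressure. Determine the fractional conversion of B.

X = 0.298

Take 2 mol B as basis and let X be its fractional conversion, so ξ = X.
Mole table: n_B = 2 − 2X; n_D = 1 − X; n_A = 2X.
n_T = Σnᵢ = 3 − X.
With p_i = (n_i/n_T)P, K = p_A^2 / (p_B^2 p_D).
Equating to 0.00166 kPa^-1 and solving on 0 < X < 1: X = 0.298.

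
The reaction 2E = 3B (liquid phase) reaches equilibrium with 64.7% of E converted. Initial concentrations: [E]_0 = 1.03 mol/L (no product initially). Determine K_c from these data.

Let X = conversion of E.
Concentrations: [E] = 1.03 − 1.03X; [B] = 1.54X.
At X = 0.647: [E] = 0.364, [B] = 1.
K_c = [B]^3 / ([E]^2) = 7.56 mol/L.

K_c = 7.56 mol/L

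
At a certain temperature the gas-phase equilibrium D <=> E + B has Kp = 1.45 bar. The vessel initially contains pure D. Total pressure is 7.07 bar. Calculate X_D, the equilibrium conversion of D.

Let X = conversion of D (basis 1 mol D); extent of reaction ξ = X.
At extent ξ: n_D = 1 − X; n_E = X; n_B = X.
Summing: n_T = 1 + X.
Mole fractions y_i = n_i/n_T; Kp = p_E p_B / (p_D) with p_i = y_i·P.
Setting this equal to 1.45 bar and taking the physical root (0 < X < 1) gives X = 0.413.

X = 0.413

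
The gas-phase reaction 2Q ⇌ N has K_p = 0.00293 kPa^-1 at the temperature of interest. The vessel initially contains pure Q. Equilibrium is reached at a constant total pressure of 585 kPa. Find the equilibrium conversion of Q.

X = 0.643

Let X = conversion of Q (basis 1 mol Q); extent of reaction ξ = 0.5X.
Species balance: n_Q = 1 − X; n_N = 0.5X.
n_T = Σnᵢ = 1 − 0.5X.
With p_i = (n_i/n_T)P, K_p = p_N / (p_Q^2).
This yields a degree-2 equation in X; solving on (0,1), X = 0.643.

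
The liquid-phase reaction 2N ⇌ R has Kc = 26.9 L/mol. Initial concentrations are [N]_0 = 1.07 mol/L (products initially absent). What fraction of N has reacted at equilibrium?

X = 0.877

Let X = conversion of N; extent ξ = 1.07X/2 mol/L.
Concentrations: [N] = 1.07 − 1.07X; [R] = 0.535X.
Kc = [R] / ([N]^2).
Setting equal to 26.9 and solving for X on (0,1) gives X = 0.877.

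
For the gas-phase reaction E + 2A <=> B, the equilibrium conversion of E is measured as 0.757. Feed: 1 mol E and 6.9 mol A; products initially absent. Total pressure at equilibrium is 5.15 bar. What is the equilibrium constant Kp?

Basis: 1 mol E initially; let X = conversion of E. Extent ξ = X.
Moles: n_E = 1 − X; n_A = 6.9 − 2X; n_B = X.
Total moles n_T = 7.9 − 2X.
At X = 0.757: n_E = 0.243, n_A = 5.39, n_B = 0.757, n_T = 6.39.
p_i = (n_i/n_T)·P. Kp = p_B / (p_E p_A^2) = 0.165 bar^-2.

Kp = 0.165 bar^-2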